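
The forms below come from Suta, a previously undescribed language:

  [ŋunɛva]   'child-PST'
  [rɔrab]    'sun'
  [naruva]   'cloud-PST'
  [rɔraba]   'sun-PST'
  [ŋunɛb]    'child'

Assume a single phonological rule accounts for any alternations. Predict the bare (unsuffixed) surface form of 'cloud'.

[narub]

The stem for 'child' ends in [b] in [ŋunɛb] but [v] in [ŋunɛva].
If /b/ were underlying and a rule turned it into [v] before the PST suffix, 'sun' would also alternate; but it has [b] in both [rɔrab] and [rɔraba].
So /v/ is underlying, and a rule of word-final hardening — voiced fricatives become stops word-finally — gives [b].
The one attested form of 'cloud', [naruva], shows underlying /naruv/. Applying the same rule word-finally gives [narub].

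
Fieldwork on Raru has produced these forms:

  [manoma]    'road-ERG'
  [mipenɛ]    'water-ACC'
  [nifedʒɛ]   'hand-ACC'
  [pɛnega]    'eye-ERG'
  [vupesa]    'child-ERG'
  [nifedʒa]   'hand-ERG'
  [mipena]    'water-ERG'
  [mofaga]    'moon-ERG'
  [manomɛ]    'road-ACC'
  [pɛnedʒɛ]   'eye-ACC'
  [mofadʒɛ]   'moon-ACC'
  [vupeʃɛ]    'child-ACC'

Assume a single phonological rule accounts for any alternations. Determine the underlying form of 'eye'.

In [pɛnedʒɛ] and [pɛnega] the final segment of 'eye' alternates: [dʒ] ~ [g].
Compare 'hand', with invariant [dʒ] in [nifedʒɛ] and [nifedʒa]: an analysis with underlying /dʒ/ and a rule producing [g] before the ERG suffix would wrongly predict alternation here too.
The alternation reflects palatalization before a front vowel: /g/ and /s/ become palato-alveolar [dʒ] and [ʃ] before a front vowel. /g/ is underlying.
Hence 'eye' is /pɛneg/ underlyingly.

/pɛneg/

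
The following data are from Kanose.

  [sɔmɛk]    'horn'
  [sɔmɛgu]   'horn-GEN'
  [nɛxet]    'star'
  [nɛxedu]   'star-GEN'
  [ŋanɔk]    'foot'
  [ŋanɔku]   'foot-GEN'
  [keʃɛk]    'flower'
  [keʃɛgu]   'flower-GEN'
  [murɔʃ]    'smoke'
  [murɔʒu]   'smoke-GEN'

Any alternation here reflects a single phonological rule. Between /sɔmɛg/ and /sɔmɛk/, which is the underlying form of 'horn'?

The root 'horn' surfaces as [sɔmɛk] and [sɔmɛgu], with a stem-final [k] ~ [g] alternation.
But 'foot' keeps [k] in both environments ([ŋanɔk], [ŋanɔku]), so there is no rule changing /k/ to [g] before the GEN suffix.
The alternation reflects word-final obstruent devoicing: voiced obstruents become voiceless word-finally. /g/ is underlying.

/sɔmɛg/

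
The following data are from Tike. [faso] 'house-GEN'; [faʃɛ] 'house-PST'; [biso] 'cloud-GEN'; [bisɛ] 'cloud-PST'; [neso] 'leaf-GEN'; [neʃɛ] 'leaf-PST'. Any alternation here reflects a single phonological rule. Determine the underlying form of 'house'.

The root 'house' surfaces as [faso] and [faʃɛ], with a stem-final [s] ~ [ʃ] alternation.
If /s/ were underlying and a rule turned it into [ʃ] before the PST suffix, 'cloud' would also alternate; but it has [s] in both [biso] and [bisɛ].
Therefore /ʃ/ is basic and [s] is derived by depalatalization (palato-alveolar /ʃ/ becomes [s] when no front vowel follows).
Hence 'house' is /faʃ/ underlyingly.

/faʃ/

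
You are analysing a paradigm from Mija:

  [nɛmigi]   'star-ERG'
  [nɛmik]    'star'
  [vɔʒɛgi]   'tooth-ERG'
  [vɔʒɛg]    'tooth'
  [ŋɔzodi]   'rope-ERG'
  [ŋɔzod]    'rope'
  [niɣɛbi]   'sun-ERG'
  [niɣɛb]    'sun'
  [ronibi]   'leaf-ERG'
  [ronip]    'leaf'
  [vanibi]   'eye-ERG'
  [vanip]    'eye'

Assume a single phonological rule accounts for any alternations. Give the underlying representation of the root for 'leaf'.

/ronip/

In [ronibi] and [ronip] the final segment of 'leaf' alternates: [b] ~ [p].
But 'sun' keeps [b] in both environments ([niɣɛbi], [niɣɛb]), so there is no rule changing /b/ to [p] in isolation.
The underlying segment must be /p/; voiceless stops become voiced between vowels, yielding [b] there.
Hence 'leaf' is /ronip/ underlyingly.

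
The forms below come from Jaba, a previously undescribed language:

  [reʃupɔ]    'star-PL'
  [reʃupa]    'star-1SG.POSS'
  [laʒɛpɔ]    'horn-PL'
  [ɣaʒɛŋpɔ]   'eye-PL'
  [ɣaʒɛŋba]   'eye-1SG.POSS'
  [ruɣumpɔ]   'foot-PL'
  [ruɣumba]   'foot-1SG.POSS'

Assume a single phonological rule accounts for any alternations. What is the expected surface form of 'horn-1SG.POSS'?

The 1SG.POSS morpheme has two allomorphs, [-ba] and [-pa].
The PL suffix, which begins with [p], is invariant after every stem; so [p] is not altered by any rule here.
The 1SG.POSS suffix is therefore /-ba/ underlyingly, with post-vocalic devoicing: voiced stops become voiceless after a vowel.
After 'horn', which ends in a vowel, the suffix surfaces as [-pa], giving [laʒɛpa].

[laʒɛpa]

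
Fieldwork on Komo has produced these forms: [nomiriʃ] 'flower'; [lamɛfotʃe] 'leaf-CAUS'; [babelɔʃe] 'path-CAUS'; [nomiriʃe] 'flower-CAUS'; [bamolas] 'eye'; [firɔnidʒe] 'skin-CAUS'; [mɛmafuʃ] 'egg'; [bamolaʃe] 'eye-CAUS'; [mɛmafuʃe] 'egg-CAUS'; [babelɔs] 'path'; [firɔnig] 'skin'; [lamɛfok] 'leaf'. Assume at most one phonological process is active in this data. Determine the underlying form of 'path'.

'path' shows [s] ~ [ʃ] at the end of the stem ([babelɔs] vs [babelɔʃe]).
The stem 'flower' ([nomiriʃ], [nomiriʃe]) shows [ʃ] unchanged in both environments, so [ʃ] cannot be basic with [s] derived in isolation.
Therefore /s/ is basic and [ʃ] is derived by palatalization before a front vowel (/k/, /g/ and /s/ become palato-alveolar [tʃ], [dʒ] and [ʃ] before a front vowel).
Hence 'path' is /babelɔs/ underlyingly.

/babelɔs/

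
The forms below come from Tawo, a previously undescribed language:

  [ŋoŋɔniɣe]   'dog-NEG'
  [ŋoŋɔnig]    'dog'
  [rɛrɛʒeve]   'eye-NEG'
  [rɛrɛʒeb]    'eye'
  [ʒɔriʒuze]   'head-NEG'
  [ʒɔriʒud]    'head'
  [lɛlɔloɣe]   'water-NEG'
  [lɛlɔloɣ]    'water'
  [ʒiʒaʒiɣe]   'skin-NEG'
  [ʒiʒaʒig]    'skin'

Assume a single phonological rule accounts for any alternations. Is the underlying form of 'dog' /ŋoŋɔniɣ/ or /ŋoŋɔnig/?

The stem for 'dog' ends in [ɣ] in [ŋoŋɔniɣe] but [g] in [ŋoŋɔnig].
Compare 'water', with invariant [ɣ] in [lɛlɔloɣe] and [lɛlɔloɣ]: an analysis with underlying /ɣ/ and a rule producing [g] in isolation would wrongly predict alternation here too.
The underlying segment must be /g/; voiced stops become fricatives between vowels, yielding [ɣ] there.

/ŋoŋɔnig/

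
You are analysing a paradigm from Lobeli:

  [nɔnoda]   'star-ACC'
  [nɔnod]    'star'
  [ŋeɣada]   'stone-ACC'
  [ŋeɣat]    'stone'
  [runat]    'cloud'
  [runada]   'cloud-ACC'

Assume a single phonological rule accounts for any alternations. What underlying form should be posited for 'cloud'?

/runat/

'cloud' shows [d] ~ [t] at the end of the stem ([runada] vs [runat]).
But 'star' keeps [d] in both environments ([nɔnoda], [nɔnod]), so there is no rule changing /d/ to [t] in isolation.
So /t/ is underlying, and a rule of intervocalic voicing — voiceless stops become voiced between vowels — gives [d].
Hence 'cloud' is /runat/ underlyingly.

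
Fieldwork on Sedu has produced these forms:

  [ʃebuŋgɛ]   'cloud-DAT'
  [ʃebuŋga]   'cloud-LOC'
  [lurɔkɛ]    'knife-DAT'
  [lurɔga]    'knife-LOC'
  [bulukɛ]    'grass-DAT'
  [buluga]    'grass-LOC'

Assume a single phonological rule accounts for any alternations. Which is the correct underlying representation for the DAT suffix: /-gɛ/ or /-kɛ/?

/-kɛ/

The DAT morpheme has two allomorphs, [-gɛ] and [-kɛ].
The LOC suffix, which begins with [g], is invariant after every stem; so [g] is not altered by any rule here.
The DAT suffix is therefore /-kɛ/ underlyingly, with post-nasal voicing: voiceless stops become voiced after a nasal.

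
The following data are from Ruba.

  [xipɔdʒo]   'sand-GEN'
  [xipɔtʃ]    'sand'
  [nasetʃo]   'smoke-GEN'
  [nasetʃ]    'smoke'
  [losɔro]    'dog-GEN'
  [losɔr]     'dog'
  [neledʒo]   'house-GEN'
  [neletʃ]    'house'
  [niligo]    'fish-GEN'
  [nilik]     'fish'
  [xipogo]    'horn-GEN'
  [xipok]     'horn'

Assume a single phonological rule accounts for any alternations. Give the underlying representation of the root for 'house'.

/neledʒ/

The root 'house' surfaces as [neledʒo] and [neletʃ], with a stem-final [dʒ] ~ [tʃ] alternation.
The stem 'smoke' ([nasetʃo], [nasetʃ]) shows [tʃ] unchanged in both environments, so [tʃ] cannot be basic with [dʒ] derived before the GEN suffix.
The alternation reflects word-final obstruent devoicing: voiced obstruents become voiceless word-finally. /dʒ/ is underlying.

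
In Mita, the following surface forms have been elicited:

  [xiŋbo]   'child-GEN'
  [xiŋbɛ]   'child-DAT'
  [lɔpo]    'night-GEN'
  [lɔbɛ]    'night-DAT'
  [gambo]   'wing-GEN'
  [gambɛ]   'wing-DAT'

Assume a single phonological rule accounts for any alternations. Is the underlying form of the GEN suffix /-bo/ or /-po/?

/-po/

The GEN suffix surfaces as [-bo] and [-po], depending on the final segment of the stem.
The DAT suffix, which begins with [b], is invariant after every stem; so [b] is not altered by any rule here.
So the underlying form is /-po/, and voiceless stops become voiced after a nasal.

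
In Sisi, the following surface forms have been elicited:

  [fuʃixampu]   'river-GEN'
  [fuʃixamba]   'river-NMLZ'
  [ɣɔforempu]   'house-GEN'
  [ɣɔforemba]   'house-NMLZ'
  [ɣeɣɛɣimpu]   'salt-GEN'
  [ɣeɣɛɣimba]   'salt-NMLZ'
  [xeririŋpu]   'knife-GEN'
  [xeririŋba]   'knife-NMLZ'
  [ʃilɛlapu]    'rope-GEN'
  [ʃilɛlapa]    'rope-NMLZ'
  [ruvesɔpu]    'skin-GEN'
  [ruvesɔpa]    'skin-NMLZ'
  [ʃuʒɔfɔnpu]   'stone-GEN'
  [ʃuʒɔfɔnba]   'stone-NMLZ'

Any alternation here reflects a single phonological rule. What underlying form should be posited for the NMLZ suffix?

The NMLZ suffix surfaces as [-ba] and [-pa], depending on the final segment of the stem.
By contrast the GEN suffix keeps its initial [p] throughout — that segment must be underlying.
So the underlying form is /-ba/, and voiced stops become voiceless after a vowel.

/-ba/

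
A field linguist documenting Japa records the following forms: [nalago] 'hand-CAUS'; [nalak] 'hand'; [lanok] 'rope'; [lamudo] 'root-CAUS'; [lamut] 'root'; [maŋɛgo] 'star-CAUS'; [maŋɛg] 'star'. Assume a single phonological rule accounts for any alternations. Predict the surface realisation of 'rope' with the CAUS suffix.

[lanogo]

'hand' shows [g] ~ [k] at the end of the stem ([nalago] vs [nalak]).
The stem 'star' ([maŋɛgo], [maŋɛg]) shows [g] unchanged in both environments, so [g] cannot be basic with [k] derived in isolation.
The underlying segment must be /k/; voiceless stops become voiced between vowels, yielding [g] there.
From [lanok] the stem 'rope' is /lanok/; between vowels this yields [lanogo].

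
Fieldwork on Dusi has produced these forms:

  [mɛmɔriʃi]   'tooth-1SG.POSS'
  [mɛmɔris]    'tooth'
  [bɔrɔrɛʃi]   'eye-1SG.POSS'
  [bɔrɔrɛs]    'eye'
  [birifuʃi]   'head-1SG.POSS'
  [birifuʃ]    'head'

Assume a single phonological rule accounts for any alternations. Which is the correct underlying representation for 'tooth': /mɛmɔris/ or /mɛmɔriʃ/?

In [mɛmɔriʃi] and [mɛmɔris] the final segment of 'tooth' alternates: [ʃ] ~ [s].
The stem 'head' ([birifuʃi], [birifuʃ]) shows [ʃ] unchanged in both environments, so [ʃ] cannot be basic with [s] derived in isolation.
The alternation reflects palatalization before a front vowel: /s/ becomes palato-alveolar [ʃ] before a front vowel. /s/ is underlying.

/mɛmɔris/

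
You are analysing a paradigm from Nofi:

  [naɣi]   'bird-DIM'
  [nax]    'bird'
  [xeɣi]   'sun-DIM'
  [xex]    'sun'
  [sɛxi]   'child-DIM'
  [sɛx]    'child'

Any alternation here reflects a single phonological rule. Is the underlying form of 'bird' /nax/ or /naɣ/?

'bird' shows [ɣ] ~ [x] at the end of the stem ([naɣi] vs [nax]).
If /x/ were underlying and a rule turned it into [ɣ] before the DIM suffix, 'child' would also alternate; but it has [x] in both [sɛxi] and [sɛx].
So /ɣ/ is underlying, and a rule of word-final obstruent devoicing — voiced obstruents become voiceless word-finally — gives [x].

/naɣ/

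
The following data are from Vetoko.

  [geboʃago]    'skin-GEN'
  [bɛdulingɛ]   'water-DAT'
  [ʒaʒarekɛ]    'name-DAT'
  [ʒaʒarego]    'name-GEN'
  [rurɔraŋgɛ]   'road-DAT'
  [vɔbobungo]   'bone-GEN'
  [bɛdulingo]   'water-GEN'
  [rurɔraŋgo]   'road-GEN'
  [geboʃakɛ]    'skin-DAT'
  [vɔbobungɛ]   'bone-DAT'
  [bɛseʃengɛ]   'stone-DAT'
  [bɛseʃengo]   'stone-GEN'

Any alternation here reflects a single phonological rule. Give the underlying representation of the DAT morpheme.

/-kɛ/

The DAT morpheme has two allomorphs, [-gɛ] and [-kɛ].
The GEN suffix, which begins with [g], is invariant after every stem; so [g] is not altered by any rule here.
So the underlying form is /-kɛ/, and voiceless stops become voiced after a nasal.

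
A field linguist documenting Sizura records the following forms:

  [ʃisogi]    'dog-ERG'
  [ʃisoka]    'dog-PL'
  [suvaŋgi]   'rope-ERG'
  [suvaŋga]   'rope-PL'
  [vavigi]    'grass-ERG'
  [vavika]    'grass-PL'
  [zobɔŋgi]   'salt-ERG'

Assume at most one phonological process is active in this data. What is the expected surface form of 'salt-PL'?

[zobɔŋga]

The PL morpheme has two allomorphs, [-ga] and [-ka].
The ERG suffix, which begins with [g], is invariant after every stem; so [g] is not altered by any rule here.
So the underlying form is /-ka/, and voiceless stops become voiced after a nasal.
After 'salt', which ends in a nasal, the suffix surfaces as [-ga], giving [zobɔŋga].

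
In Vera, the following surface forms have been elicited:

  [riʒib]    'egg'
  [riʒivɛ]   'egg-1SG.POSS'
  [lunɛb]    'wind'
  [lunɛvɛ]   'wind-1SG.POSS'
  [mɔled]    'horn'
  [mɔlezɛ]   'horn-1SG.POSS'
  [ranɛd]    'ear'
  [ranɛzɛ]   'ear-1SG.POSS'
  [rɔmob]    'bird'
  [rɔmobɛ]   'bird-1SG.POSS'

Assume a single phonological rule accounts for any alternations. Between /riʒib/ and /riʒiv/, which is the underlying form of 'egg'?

In [riʒib] and [riʒivɛ] the final segment of 'egg' alternates: [b] ~ [v].
But 'bird' keeps [b] in both environments ([rɔmob], [rɔmobɛ]), so there is no rule changing /b/ to [v] before the 1SG.POSS suffix.
So /v/ is underlying, and a rule of word-final hardening — voiced fricatives become stops word-finally — gives [b].

/riʒiv/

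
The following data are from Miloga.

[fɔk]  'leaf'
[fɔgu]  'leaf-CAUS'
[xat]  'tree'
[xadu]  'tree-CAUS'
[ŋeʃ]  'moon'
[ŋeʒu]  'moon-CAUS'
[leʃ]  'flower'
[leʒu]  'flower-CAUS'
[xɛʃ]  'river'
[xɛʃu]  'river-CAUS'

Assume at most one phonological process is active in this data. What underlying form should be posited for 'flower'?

/leʒ/

The root 'flower' surfaces as [leʃ] and [leʒu], with a stem-final [ʃ] ~ [ʒ] alternation.
But 'river' keeps [ʃ] in both environments ([xɛʃ], [xɛʃu]), so there is no rule changing /ʃ/ to [ʒ] before the CAUS suffix.
The underlying segment must be /ʒ/; voiced obstruents become voiceless word-finally, yielding [ʃ] there.
Hence 'flower' is /leʒ/ underlyingly.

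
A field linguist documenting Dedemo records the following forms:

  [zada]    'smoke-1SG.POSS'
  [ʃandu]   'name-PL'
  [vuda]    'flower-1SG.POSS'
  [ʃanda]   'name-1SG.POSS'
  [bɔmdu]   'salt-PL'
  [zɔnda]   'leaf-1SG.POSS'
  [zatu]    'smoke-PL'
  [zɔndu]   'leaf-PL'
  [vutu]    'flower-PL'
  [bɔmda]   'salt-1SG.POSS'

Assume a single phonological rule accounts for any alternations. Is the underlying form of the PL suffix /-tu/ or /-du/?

/-tu/

The PL suffix surfaces as [-du] and [-tu], depending on the final segment of the stem.
The 1SG.POSS suffix, which begins with [d], is invariant after every stem; so [d] is not altered by any rule here.
So the underlying form is /-tu/, and voiceless stops become voiced after a nasal.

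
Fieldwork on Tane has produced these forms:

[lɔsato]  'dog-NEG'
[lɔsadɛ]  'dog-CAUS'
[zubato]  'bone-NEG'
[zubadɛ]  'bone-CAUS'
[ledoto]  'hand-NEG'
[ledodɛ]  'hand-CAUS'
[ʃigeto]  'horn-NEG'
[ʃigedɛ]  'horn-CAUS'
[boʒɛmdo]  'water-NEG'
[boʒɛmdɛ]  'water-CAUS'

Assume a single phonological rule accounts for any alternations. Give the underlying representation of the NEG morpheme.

/-to/

The NEG suffix surfaces as [-do] and [-to], depending on the final segment of the stem.
The CAUS suffix, which begins with [d], is invariant after every stem; so [d] is not altered by any rule here.
So the underlying form is /-to/, and voiceless stops become voiced after a nasal.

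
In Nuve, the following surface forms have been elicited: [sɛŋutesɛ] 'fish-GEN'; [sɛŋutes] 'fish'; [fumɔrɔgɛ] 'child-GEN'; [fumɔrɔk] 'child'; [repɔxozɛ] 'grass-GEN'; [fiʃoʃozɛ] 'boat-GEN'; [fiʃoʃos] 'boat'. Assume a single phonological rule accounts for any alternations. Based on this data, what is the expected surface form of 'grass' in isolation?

[repɔxos]

'boat' shows [z] ~ [s] at the end of the stem ([fiʃoʃozɛ] vs [fiʃoʃos]).
The stem 'fish' ([sɛŋutesɛ], [sɛŋutes]) shows [s] unchanged in both environments, so [s] cannot be basic with [z] derived before the GEN suffix.
The underlying segment must be /z/; voiced obstruents become voiceless word-finally, yielding [s] there.
The one attested form of 'grass', [repɔxozɛ], shows underlying /repɔxoz/. Applying the same rule word-finally gives [repɔxos].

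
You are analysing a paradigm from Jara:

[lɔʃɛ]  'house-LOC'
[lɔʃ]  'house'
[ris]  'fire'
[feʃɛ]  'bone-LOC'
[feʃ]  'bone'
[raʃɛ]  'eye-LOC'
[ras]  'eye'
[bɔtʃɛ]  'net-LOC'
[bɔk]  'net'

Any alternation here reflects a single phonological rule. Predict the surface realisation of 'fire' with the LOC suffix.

The root 'eye' surfaces as [raʃɛ] and [ras], with a stem-final [ʃ] ~ [s] alternation.
The stem 'bone' ([feʃɛ], [feʃ]) shows [ʃ] unchanged in both environments, so [ʃ] cannot be basic with [s] derived in isolation.
So /s/ is underlying, and a rule of palatalization before a front vowel — /k/ and /s/ become palato-alveolar [tʃ] and [ʃ] before a front vowel — gives [ʃ].
The one attested form of 'fire', [ris], shows underlying /ris/. Applying the same rule before a front vowel gives [riʃɛ].

[riʃɛ]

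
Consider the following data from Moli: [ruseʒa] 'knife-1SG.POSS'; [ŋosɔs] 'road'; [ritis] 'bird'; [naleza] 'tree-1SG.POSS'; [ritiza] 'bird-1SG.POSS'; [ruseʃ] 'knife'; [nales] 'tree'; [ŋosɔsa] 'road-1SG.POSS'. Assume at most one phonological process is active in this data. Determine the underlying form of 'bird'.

The root 'bird' surfaces as [ritiza] and [ritis], with a stem-final [z] ~ [s] alternation.
But 'road' keeps [s] in both environments ([ŋosɔsa], [ŋosɔs]), so there is no rule changing /s/ to [z] before the 1SG.POSS suffix.
The underlying segment must be /z/; voiced obstruents become voiceless word-finally, yielding [s] there.

/ritiz/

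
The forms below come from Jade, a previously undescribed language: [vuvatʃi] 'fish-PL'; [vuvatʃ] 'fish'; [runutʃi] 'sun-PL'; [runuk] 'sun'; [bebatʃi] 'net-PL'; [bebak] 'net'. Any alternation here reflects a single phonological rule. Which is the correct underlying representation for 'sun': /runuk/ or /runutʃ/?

/runuk/

In [runutʃi] and [runuk] the final segment of 'sun' alternates: [tʃ] ~ [k].
The stem 'fish' ([vuvatʃi], [vuvatʃ]) shows [tʃ] unchanged in both environments, so [tʃ] cannot be basic with [k] derived in isolation.
The alternation reflects palatalization before a front vowel: /k/ becomes palato-alveolar [tʃ] before a front vowel. /k/ is underlying.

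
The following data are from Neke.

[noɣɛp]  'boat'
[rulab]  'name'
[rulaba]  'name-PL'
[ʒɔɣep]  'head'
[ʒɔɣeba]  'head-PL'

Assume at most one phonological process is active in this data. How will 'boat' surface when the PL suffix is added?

[noɣɛba]

'head' shows [p] ~ [b] at the end of the stem ([ʒɔɣep] vs [ʒɔɣeba]).
But 'name' keeps [b] in both environments ([rulab], [rulaba]), so there is no rule changing /b/ to [p] in isolation.
The underlying segment must be /p/; voiceless stops become voiced between vowels, yielding [b] there.
From [noɣɛp] the stem 'boat' is /noɣɛp/; between vowels this yields [noɣɛba].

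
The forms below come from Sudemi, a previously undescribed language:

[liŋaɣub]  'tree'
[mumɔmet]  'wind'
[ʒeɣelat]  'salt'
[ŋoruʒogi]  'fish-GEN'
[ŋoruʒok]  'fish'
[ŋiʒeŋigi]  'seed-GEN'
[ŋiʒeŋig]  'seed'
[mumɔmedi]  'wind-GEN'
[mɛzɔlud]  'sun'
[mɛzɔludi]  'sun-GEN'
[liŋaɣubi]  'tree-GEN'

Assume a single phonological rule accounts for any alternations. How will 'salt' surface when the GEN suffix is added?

[ʒeɣeladi]

The root 'wind' surfaces as [mumɔmet] and [mumɔmedi], with a stem-final [t] ~ [d] alternation.
The stem 'sun' ([mɛzɔlud], [mɛzɔludi]) shows [d] unchanged in both environments, so [d] cannot be basic with [t] derived in isolation.
So /t/ is underlying, and a rule of intervocalic voicing — voiceless stops become voiced between vowels — gives [d].
The one attested form of 'salt', [ʒeɣelat], shows underlying /ʒeɣelat/. Applying the same rule between vowels gives [ʒeɣeladi].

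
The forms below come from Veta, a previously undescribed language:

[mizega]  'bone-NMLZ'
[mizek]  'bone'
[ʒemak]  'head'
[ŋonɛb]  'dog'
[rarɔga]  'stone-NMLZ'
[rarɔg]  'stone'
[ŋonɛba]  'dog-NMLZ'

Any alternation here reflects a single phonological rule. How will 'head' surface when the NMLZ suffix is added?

In [mizega] and [mizek] the final segment of 'bone' alternates: [g] ~ [k].
If /g/ were underlying and a rule turned it into [k] in isolation, 'stone' would also alternate; but it has [g] in both [rarɔga] and [rarɔg].
The alternation reflects intervocalic voicing: voiceless stops become voiced between vowels. /k/ is underlying.
From [ʒemak] the stem 'head' is /ʒemak/; between vowels this yields [ʒemaga].

[ʒemaga]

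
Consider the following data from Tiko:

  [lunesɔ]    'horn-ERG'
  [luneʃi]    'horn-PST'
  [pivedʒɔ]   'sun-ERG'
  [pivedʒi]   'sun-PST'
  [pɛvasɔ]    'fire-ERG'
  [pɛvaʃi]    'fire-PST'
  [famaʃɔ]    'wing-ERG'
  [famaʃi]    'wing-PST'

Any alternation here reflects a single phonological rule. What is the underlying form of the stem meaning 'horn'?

In [lunesɔ] and [luneʃi] the final segment of 'horn' alternates: [s] ~ [ʃ].
The stem 'wing' ([famaʃɔ], [famaʃi]) shows [ʃ] unchanged in both environments, so [ʃ] cannot be basic with [s] derived before the ERG suffix.
The underlying segment must be /s/; /s/ becomes palato-alveolar [ʃ] before a front vowel, yielding [ʃ] there.

/lunes/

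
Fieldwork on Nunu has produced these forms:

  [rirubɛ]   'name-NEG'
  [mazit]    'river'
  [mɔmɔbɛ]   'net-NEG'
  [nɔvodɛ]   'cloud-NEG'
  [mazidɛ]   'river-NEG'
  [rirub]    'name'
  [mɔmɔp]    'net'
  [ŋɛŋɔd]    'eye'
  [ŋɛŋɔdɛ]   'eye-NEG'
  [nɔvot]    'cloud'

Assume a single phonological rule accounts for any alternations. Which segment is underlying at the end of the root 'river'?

In [mazit] and [mazidɛ] the final segment of 'river' alternates: [t] ~ [d].
But 'eye' keeps [d] in both environments ([ŋɛŋɔd], [ŋɛŋɔdɛ]), so there is no rule changing /d/ to [t] in isolation.
The alternation reflects intervocalic voicing: voiceless stops become voiced between vowels. /t/ is underlying.

/t/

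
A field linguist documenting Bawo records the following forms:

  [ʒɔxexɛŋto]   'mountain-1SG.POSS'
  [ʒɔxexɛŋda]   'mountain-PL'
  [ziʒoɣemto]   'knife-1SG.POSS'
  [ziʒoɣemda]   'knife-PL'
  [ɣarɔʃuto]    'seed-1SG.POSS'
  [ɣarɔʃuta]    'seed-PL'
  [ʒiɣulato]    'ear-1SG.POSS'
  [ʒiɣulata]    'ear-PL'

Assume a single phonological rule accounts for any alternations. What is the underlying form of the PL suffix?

/-da/

The PL suffix surfaces as [-da] and [-ta], depending on the final segment of the stem.
By contrast the 1SG.POSS suffix keeps its initial [t] throughout — that segment must be underlying.
The PL suffix is therefore /-da/ underlyingly, with post-vocalic devoicing: voiced stops become voiceless after a vowel.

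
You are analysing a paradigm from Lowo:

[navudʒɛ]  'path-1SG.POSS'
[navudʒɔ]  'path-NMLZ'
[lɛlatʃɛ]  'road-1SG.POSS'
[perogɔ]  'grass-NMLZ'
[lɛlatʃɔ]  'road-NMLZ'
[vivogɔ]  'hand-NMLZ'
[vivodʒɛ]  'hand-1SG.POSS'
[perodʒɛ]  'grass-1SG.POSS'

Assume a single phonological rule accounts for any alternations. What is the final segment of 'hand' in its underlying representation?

The root 'hand' surfaces as [vivogɔ] and [vivodʒɛ], with a stem-final [g] ~ [dʒ] alternation.
Compare 'path', with invariant [dʒ] in [navudʒɔ] and [navudʒɛ]: an analysis with underlying /dʒ/ and a rule producing [g] before the NMLZ suffix would wrongly predict alternation here too.
The alternation reflects palatalization before a front vowel: /g/ becomes palato-alveolar [dʒ] before a front vowel. /g/ is underlying.

/g/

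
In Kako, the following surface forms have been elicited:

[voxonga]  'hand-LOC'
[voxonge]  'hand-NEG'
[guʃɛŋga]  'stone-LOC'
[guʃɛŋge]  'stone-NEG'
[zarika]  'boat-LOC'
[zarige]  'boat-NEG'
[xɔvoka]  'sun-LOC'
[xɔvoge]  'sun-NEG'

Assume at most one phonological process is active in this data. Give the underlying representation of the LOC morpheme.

/-ka/

The LOC suffix surfaces as [-ga] and [-ka], depending on the final segment of the stem.
The NEG suffix, which begins with [g], is invariant after every stem; so [g] is not altered by any rule here.
So the underlying form is /-ka/, and voiceless stops become voiced after a nasal.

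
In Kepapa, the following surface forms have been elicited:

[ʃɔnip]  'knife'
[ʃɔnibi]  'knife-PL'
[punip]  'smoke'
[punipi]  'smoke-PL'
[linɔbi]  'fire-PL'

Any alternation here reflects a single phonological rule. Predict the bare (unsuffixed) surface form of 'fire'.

[linɔp]

The stem for 'knife' ends in [p] in [ʃɔnip] but [b] in [ʃɔnibi].
The stem 'smoke' ([punip], [punipi]) shows [p] unchanged in both environments, so [p] cannot be basic with [b] derived before the PL suffix.
The alternation reflects word-final obstruent devoicing: voiced obstruents become voiceless word-finally. /b/ is underlying.
The one attested form of 'fire', [linɔbi], shows underlying /linɔb/. Applying the same rule word-finally gives [linɔp].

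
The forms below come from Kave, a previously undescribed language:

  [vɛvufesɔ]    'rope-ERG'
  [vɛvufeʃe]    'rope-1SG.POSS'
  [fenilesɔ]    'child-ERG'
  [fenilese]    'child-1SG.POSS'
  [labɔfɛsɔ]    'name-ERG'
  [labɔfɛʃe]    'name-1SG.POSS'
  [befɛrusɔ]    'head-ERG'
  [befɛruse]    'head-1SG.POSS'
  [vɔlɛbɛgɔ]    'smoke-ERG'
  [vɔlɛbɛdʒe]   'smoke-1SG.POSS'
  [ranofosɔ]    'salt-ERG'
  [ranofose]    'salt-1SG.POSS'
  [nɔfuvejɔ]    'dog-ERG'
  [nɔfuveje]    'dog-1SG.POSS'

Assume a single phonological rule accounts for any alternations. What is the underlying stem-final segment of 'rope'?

/ʃ/

The stem for 'rope' ends in [s] in [vɛvufesɔ] but [ʃ] in [vɛvufeʃe].
Compare 'child', with invariant [s] in [fenilesɔ] and [fenilese]: an analysis with underlying /s/ and a rule producing [ʃ] before the 1SG.POSS suffix would wrongly predict alternation here too.
So /ʃ/ is underlying, and a rule of depalatalization — palato-alveolar /dʒ/ and /ʃ/ become [g] and [s] when no front vowel follows — gives [s].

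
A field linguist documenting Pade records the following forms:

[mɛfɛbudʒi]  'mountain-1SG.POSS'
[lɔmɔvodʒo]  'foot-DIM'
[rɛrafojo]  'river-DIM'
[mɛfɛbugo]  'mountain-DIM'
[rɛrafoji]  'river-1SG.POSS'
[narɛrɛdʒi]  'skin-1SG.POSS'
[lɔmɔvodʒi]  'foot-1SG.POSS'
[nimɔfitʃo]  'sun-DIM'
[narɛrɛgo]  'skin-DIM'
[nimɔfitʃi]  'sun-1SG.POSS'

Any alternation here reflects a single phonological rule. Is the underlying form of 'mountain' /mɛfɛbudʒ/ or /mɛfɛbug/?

/mɛfɛbug/

In [mɛfɛbudʒi] and [mɛfɛbugo] the final segment of 'mountain' alternates: [dʒ] ~ [g].
But 'foot' keeps [dʒ] in both environments ([lɔmɔvodʒi], [lɔmɔvodʒo]), so there is no rule changing /dʒ/ to [g] before the DIM suffix.
The alternation reflects palatalization before a front vowel: /g/ becomes palato-alveolar [dʒ] before a front vowel. /g/ is underlying.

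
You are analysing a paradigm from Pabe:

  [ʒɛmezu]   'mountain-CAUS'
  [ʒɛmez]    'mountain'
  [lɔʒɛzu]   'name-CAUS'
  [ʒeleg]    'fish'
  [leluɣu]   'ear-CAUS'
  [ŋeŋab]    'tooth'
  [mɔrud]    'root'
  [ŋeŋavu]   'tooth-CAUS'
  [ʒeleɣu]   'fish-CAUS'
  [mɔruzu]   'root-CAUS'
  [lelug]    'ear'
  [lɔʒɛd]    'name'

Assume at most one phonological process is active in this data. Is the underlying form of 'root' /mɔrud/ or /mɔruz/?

'root' shows [z] ~ [d] at the end of the stem ([mɔruzu] vs [mɔrud]).
The stem 'mountain' ([ʒɛmezu], [ʒɛmez]) shows [z] unchanged in both environments, so [z] cannot be basic with [d] derived in isolation.
So /d/ is underlying, and a rule of intervocalic spirantization — voiced stops become fricatives between vowels — gives [z].

/mɔrud/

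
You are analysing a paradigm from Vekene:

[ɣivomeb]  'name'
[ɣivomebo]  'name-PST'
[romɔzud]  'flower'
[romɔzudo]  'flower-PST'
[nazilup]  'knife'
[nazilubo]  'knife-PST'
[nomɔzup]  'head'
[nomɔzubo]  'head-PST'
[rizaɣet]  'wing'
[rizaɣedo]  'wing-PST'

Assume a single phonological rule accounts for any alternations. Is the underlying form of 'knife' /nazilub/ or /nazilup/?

/nazilup/

The stem for 'knife' ends in [p] in [nazilup] but [b] in [nazilubo].
The stem 'name' ([ɣivomeb], [ɣivomebo]) shows [b] unchanged in both environments, so [b] cannot be basic with [p] derived in isolation.
The alternation reflects intervocalic voicing: voiceless stops become voiced between vowels. /p/ is underlying.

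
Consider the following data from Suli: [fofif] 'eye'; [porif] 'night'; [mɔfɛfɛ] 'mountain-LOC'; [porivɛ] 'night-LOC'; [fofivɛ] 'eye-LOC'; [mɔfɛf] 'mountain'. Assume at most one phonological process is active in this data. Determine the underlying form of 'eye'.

/fofiv/

'eye' shows [v] ~ [f] at the end of the stem ([fofivɛ] vs [fofif]).
If /f/ were underlying and a rule turned it into [v] before the LOC suffix, 'mountain' would also alternate; but it has [f] in both [mɔfɛfɛ] and [mɔfɛf].
Therefore /v/ is basic and [f] is derived by word-final obstruent devoicing (voiced obstruents become voiceless word-finally).
The underlying form of 'eye' is therefore /fofiv/.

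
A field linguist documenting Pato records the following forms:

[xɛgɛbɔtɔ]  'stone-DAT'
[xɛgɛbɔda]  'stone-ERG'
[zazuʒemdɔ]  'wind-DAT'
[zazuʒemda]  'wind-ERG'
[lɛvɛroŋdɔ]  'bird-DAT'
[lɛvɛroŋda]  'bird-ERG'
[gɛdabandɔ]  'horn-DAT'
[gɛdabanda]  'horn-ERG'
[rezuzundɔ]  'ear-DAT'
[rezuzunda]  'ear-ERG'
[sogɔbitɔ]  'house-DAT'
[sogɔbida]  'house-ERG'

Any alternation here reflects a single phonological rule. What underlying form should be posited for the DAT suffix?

/-tɔ/

The DAT morpheme has two allomorphs, [-dɔ] and [-tɔ].
The ERG suffix, which begins with [d], is invariant after every stem; so [d] is not altered by any rule here.
So the underlying form is /-tɔ/, and voiceless stops become voiced after a nasal.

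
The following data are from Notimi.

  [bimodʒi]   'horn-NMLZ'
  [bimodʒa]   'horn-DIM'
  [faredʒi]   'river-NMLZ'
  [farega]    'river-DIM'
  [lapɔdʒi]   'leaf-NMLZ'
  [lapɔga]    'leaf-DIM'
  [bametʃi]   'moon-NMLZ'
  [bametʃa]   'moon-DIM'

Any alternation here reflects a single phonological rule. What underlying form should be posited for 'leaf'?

The stem for 'leaf' ends in [dʒ] in [lapɔdʒi] but [g] in [lapɔga].
But 'horn' keeps [dʒ] in both environments ([bimodʒi], [bimodʒa]), so there is no rule changing /dʒ/ to [g] before the DIM suffix.
The alternation reflects palatalization before a front vowel: /g/ becomes palato-alveolar [dʒ] before a front vowel. /g/ is underlying.

/lapɔg/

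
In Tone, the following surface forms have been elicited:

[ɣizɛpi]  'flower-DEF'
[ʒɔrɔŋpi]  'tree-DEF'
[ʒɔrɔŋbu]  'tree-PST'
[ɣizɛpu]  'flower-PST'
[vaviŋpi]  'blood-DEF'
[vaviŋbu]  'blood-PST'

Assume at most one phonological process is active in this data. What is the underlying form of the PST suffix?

/-bu/

The PST morpheme has two allomorphs, [-bu] and [-pu].
The DEF suffix, which begins with [p], is invariant after every stem; so [p] is not altered by any rule here.
So the underlying form is /-bu/, and voiced stops become voiceless after a vowel.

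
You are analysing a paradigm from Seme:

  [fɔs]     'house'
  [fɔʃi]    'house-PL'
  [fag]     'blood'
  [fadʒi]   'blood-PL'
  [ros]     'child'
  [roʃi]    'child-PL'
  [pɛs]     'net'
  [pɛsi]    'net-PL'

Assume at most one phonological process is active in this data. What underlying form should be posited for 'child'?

The root 'child' surfaces as [ros] and [roʃi], with a stem-final [s] ~ [ʃ] alternation.
Compare 'net', with invariant [s] in [pɛs] and [pɛsi]: an analysis with underlying /s/ and a rule producing [ʃ] before the PL suffix would wrongly predict alternation here too.
The alternation reflects depalatalization: palato-alveolar /dʒ/ and /ʃ/ become [g] and [s] when no front vowel follows. /ʃ/ is underlying.

/roʃ/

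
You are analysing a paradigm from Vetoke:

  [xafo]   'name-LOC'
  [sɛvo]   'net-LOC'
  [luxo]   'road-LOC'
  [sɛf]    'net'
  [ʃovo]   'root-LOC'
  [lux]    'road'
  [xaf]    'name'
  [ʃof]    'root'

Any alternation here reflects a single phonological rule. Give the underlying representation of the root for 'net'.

/sɛv/

The root 'net' surfaces as [sɛvo] and [sɛf], with a stem-final [v] ~ [f] alternation.
The stem 'name' ([xafo], [xaf]) shows [f] unchanged in both environments, so [f] cannot be basic with [v] derived before the LOC suffix.
The underlying segment must be /v/; voiced obstruents become voiceless word-finally, yielding [f] there.
Hence 'net' is /sɛv/ underlyingly.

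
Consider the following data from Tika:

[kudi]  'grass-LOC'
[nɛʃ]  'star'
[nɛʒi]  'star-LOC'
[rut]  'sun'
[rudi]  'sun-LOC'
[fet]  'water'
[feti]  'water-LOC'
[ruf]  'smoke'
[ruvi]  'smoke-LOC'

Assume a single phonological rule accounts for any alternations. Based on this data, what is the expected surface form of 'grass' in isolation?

'sun' shows [t] ~ [d] at the end of the stem ([rut] vs [rudi]).
Compare 'water', with invariant [t] in [fet] and [feti]: an analysis with underlying /t/ and a rule producing [d] before the LOC suffix would wrongly predict alternation here too.
The alternation reflects word-final obstruent devoicing: voiced obstruents become voiceless word-finally. /d/ is underlying.
The one attested form of 'grass', [kudi], shows underlying /kud/. Applying the same rule word-finally gives [kut].

[kut]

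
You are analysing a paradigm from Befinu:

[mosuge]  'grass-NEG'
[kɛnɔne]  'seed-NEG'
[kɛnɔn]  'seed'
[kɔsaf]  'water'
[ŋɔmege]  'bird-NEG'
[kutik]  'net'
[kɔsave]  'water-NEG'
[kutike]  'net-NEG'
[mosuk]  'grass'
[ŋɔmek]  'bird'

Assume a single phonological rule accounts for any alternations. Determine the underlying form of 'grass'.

The root 'grass' surfaces as [mosuge] and [mosuk], with a stem-final [g] ~ [k] alternation.
The stem 'net' ([kutike], [kutik]) shows [k] unchanged in both environments, so [k] cannot be basic with [g] derived before the NEG suffix.
So /g/ is underlying, and a rule of word-final obstruent devoicing — voiced obstruents become voiceless word-finally — gives [k].

/mosug/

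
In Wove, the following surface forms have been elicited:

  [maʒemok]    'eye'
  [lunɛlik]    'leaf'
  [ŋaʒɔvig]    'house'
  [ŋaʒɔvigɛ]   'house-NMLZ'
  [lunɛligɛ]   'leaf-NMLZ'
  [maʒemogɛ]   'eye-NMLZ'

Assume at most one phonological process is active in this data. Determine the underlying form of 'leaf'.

'leaf' shows [k] ~ [g] at the end of the stem ([lunɛlik] vs [lunɛligɛ]).
If /g/ were underlying and a rule turned it into [k] in isolation, 'house' would also alternate; but it has [g] in both [ŋaʒɔvig] and [ŋaʒɔvigɛ].
Therefore /k/ is basic and [g] is derived by intervocalic voicing (voiceless stops become voiced between vowels).

/lunɛlik/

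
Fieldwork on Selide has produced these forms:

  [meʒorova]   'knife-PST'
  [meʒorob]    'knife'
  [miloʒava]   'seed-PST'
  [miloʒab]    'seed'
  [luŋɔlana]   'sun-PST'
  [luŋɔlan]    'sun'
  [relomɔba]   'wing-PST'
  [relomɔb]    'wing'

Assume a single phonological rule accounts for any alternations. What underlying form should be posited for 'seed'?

The root 'seed' surfaces as [miloʒava] and [miloʒab], with a stem-final [v] ~ [b] alternation.
But 'wing' keeps [b] in both environments ([relomɔba], [relomɔb]), so there is no rule changing /b/ to [v] before the PST suffix.
The alternation reflects word-final hardening: voiced fricatives become stops word-finally. /v/ is underlying.

/miloʒav/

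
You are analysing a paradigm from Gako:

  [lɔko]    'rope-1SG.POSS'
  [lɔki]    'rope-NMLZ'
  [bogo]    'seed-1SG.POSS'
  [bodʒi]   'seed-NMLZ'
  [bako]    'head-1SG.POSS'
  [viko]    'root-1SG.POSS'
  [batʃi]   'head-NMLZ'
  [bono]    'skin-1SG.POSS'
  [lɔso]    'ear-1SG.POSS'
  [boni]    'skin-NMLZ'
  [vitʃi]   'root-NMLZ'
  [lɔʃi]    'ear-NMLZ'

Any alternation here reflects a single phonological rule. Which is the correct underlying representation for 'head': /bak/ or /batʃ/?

/batʃ/

'head' shows [tʃ] ~ [k] at the end of the stem ([batʃi] vs [bako]).
The stem 'rope' ([lɔki], [lɔko]) shows [k] unchanged in both environments, so [k] cannot be basic with [tʃ] derived before the NMLZ suffix.
So /tʃ/ is underlying, and a rule of depalatalization — palato-alveolar /tʃ/, /dʒ/ and /ʃ/ become [k], [g] and [s] when no front vowel follows — gives [k].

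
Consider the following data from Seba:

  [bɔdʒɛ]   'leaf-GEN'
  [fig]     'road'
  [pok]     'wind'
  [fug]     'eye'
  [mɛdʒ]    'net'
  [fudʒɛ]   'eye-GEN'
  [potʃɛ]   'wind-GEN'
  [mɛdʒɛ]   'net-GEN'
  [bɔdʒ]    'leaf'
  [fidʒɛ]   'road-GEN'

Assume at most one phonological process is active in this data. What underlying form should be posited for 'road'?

/fig/

'road' shows [g] ~ [dʒ] at the end of the stem ([fig] vs [fidʒɛ]).
If /dʒ/ were underlying and a rule turned it into [g] in isolation, 'net' would also alternate; but it has [dʒ] in both [mɛdʒ] and [mɛdʒɛ].
Therefore /g/ is basic and [dʒ] is derived by palatalization before a front vowel (/k/ and /g/ become palato-alveolar [tʃ] and [dʒ] before a front vowel).
The underlying form of 'road' is therefore /fig/.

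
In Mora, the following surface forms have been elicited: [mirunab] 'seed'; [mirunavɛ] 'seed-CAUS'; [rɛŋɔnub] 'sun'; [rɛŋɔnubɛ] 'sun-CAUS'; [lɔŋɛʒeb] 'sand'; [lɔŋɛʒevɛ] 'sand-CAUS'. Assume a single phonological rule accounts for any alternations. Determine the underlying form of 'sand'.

The stem for 'sand' ends in [b] in [lɔŋɛʒeb] but [v] in [lɔŋɛʒevɛ].
The stem 'sun' ([rɛŋɔnub], [rɛŋɔnubɛ]) shows [b] unchanged in both environments, so [b] cannot be basic with [v] derived before the CAUS suffix.
The alternation reflects word-final hardening: voiced fricatives become stops word-finally. /v/ is underlying.
So 'sand' = /lɔŋɛʒev/.

/lɔŋɛʒev/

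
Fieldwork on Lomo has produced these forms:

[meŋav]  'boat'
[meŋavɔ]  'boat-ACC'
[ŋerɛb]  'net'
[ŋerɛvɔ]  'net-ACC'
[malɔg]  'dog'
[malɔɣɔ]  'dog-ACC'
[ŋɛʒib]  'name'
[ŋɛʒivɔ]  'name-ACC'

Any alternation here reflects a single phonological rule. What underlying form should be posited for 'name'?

The root 'name' surfaces as [ŋɛʒib] and [ŋɛʒivɔ], with a stem-final [b] ~ [v] alternation.
If /v/ were underlying and a rule turned it into [b] in isolation, 'boat' would also alternate; but it has [v] in both [meŋav] and [meŋavɔ].
Therefore /b/ is basic and [v] is derived by intervocalic spirantization (voiced stops become fricatives between vowels).

/ŋɛʒib/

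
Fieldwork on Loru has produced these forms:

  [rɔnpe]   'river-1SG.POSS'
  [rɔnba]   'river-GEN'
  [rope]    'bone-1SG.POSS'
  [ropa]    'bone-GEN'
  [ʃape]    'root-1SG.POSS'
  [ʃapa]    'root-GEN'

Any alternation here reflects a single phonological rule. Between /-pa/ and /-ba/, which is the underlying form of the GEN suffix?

The GEN morpheme has two allomorphs, [-ba] and [-pa].
By contrast the 1SG.POSS suffix keeps its initial [p] throughout — that segment must be underlying.
So the underlying form is /-ba/, and voiced stops become voiceless after a vowel.

/-ba/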